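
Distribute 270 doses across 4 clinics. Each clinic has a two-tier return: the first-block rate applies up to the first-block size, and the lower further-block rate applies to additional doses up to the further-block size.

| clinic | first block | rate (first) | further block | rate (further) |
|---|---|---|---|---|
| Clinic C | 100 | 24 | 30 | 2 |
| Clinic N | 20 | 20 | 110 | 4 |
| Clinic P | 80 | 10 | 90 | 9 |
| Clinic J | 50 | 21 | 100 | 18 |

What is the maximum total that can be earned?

Order all 8 blocks by rate: Clinic C/tier1 24 > Clinic J/tier1 21 > Clinic N/tier1 20 > Clinic J/tier2 18 > Clinic P/tier1 10 > Clinic P/tier2 9 > Clinic N/tier2 4 > Clinic C/tier2 2.
Clinic C tier1 at 24: fill all 100 → 170 left.
Clinic J tier1 at 21: fill all 50 → 120 left.
Fill Clinic N tier1 block (20 at 20) → 100 left.
Fill Clinic J tier2 block (100 at 18) → 0 left.
Total = 24×100 + 21×50 + 20×20 + 18×100 = 5650.

5650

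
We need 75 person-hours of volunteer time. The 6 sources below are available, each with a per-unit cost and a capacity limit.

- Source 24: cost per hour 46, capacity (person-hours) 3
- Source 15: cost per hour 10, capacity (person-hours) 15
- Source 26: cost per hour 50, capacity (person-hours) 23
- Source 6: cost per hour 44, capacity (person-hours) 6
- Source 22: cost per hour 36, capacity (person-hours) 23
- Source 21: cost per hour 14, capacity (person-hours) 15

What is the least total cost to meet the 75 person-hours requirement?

Fill from the cheapest source first.
Source 15 (10): use full 15 ; 60 person-hours to go.
Take 15 from Source 21 at 14 ; need 45 more.
Take 23 from Source 22 at 36 ; need 22 more.
Source 6 at 44: take all 6 person-hours ; 16 still needed.
Take 3 from Source 24 at 46 ; need 13 more.
Source 26 at 50: take 13 of its 23 ; requirement met.
Cost = 15×10 + 15×14 + 23×36 + 6×44 + 3×46 + 13×50 = 2240.

2240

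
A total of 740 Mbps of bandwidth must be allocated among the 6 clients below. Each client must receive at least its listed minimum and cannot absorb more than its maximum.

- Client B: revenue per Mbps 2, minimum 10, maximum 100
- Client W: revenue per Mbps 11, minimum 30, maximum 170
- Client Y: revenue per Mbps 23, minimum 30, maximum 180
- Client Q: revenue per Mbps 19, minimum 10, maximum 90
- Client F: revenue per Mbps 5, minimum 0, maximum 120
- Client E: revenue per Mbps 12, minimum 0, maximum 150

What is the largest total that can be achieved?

10180

Meeting every minimum uses 10+30+30+10+0+0 = 80 Mbps, leaving 660.
Highest revenue per Mbps first: Client Y 23 > Client Q 19 > Client E 12 > Client W 11 > Client F 5 > Client B 2.
Client Y: +150 to 180 (cap) — 510 left.
Client Q takes 80 more to reach its cap of 90 — 430 left.
Client E: +150 to 150 (cap) — 280 left.
Client W takes 140 more to reach its cap of 170 — 140 left.
Give Client F 120 more to hit its cap of 120 — 20 left.
Client B: +20 (room for 90) → 30. Pool exhausted.
Total = 2×30 + 11×170 + 23×180 + 19×90 + 5×120 + 12×150 = 10180.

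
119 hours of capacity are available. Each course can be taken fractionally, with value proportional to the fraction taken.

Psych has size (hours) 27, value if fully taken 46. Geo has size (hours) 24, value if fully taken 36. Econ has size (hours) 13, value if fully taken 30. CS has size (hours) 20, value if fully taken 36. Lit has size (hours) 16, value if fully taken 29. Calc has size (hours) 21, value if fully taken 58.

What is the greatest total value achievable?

232

Rank by value-to-size ratio: Calc 58/21≈2.76, Econ 30/13≈2.31, Lit 29/16≈1.81, CS 36/20≈1.8, Psych 46/27≈1.7, Geo 36/24≈1.5.
All 21 hours of Calc fit (value 58) → 98 remain.
All 13 hours of Econ fit (value 30) → 85 remain.
Take all of Lit (16 hours, value 29) → 69 hours left.
Take all of CS (20 hours, value 36) → 49 hours left.
Psych: take in full, 27 hours for value 46 → 22 left.
22 hours left: a 22/24 share of Geo gives 36×22/24 = 33.
Total value = 232.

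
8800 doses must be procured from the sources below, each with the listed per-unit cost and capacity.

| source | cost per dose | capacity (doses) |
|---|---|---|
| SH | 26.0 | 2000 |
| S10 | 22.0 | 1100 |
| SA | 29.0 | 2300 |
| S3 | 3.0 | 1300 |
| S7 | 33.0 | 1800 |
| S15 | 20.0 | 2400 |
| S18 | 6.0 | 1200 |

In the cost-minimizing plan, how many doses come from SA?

800

Use sources in increasing cost order.
S3 (3.0): use full 1300 ; 7500 doses to go.
S18 at 6.0: take all 1200 doses ; 6300 still needed.
S15 at 20.0: take all 2400 doses ; 3900 still needed.
S10 (22.0): use full 1100 ; 2800 doses to go.
SH (26.0): use full 2000 ; 800 doses to go.
Take 800 from SA at 29.0 to finish.
S7: unused.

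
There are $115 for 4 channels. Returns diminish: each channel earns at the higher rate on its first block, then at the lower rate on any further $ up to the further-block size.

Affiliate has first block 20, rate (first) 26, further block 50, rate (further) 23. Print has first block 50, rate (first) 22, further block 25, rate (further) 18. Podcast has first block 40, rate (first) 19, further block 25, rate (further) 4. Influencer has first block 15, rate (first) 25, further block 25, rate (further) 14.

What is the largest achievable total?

2705

Rank every tier by rate: Affiliate/first 26 > Influencer/first 25 > Affiliate/second 23 > Print/first 22 > Podcast/first 19 > Print/second 18 > Influencer/second 14 > Podcast/second 4.
Fill Affiliate first block (20 at 26) ; 95 left.
Influencer first at 25: fill all 15 ; 80 left.
Fill Affiliate second block (50 at 23) ; 30 left.
Print first at 22: only 30 left, fill 30.
Total = 26×20 + 25×15 + 23×50 + 22×30 = 2705.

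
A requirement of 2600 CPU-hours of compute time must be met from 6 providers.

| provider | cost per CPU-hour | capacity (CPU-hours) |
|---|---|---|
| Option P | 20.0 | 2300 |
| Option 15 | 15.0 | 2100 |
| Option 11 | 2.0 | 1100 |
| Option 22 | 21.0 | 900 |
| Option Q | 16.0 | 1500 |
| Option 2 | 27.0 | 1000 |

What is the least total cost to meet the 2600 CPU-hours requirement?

Fill from the cheapest provider first.
Take 1100 from Option 11 at 2.0 ; need 1500 more.
Option 15 at 15.0: take 1500 of its 2100 ; requirement met.
Option Q, Option P, Option 22, Option 2: unused.
Cost = 1100×2.0 + 1500×15.0 = 24700.

24700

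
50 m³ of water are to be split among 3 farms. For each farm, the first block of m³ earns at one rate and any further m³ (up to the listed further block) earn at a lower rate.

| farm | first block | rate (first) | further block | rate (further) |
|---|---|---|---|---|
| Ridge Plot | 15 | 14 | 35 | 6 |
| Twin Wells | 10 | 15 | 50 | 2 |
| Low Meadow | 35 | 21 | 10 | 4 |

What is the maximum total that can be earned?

955

Order all 6 blocks by rate: Low Meadow/T1 21 > Twin Wells/T1 15 > Ridge Plot/T1 14 > Ridge Plot/T2 6 > Low Meadow/T2 4 > Twin Wells/T2 2.
Low Meadow/T1 (21): +35 → 15 left.
Fill Twin Wells T1 block (10 at 15) → 5 left.
Ridge Plot T1 at 14: only 5 left, fill 5.
Total = 21×35 + 15×10 + 14×5 = 955.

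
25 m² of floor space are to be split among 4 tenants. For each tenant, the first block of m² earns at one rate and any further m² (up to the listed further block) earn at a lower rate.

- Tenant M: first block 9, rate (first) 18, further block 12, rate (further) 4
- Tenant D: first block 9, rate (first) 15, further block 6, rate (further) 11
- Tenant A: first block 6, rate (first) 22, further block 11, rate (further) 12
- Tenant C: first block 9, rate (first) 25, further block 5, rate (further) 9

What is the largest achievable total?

534

Rank every tier by rate: Tenant C/first 25 > Tenant A/first 22 > Tenant M/first 18 > Tenant D/first 15 > Tenant A/second 12 > Tenant D/second 11 > Tenant C/second 9 > Tenant M/second 4.
Tenant C/first (25): +9 → 16 left.
Tenant A/first (22): +6 → 10 left.
Fill Tenant M first block (9 at 18) → 1 left.
Tenant D first at 15: only 1 left, fill 1.
Total = 25×9 + 22×6 + 18×9 + 15×1 = 534.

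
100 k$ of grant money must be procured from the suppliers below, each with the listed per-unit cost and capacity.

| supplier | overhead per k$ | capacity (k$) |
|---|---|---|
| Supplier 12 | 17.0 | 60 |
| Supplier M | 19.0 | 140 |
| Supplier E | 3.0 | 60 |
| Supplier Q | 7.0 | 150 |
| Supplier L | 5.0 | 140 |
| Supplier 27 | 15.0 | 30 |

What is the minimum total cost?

380

Fill from the cheapest supplier first.
Supplier E (3.0): use full 60 — 40 k$ to go.
Supplier L at 5.0: take 40 of its 140 — requirement met.
Supplier Q, Supplier 27, Supplier 12, Supplier M: unused.
Cost = 60×3.0 + 40×5.0 = 380.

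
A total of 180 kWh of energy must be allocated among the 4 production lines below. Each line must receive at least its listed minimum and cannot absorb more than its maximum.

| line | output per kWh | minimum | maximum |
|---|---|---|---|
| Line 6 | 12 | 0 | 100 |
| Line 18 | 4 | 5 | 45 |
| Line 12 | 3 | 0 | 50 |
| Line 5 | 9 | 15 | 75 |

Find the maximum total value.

Meeting every minimum uses 0+5+0+15 = 20 kWh, leaving 160.
Highest output per kWh first: Line 6 12 > Line 5 9 > Line 18 4 > Line 12 3.
Line 6 takes 100 more to reach its cap of 100 → 60 left.
Give Line 5 60 more to hit its cap of 75 → 0 left.
Total = 12×100 + 4×5 + 9×75 = 1895.

1895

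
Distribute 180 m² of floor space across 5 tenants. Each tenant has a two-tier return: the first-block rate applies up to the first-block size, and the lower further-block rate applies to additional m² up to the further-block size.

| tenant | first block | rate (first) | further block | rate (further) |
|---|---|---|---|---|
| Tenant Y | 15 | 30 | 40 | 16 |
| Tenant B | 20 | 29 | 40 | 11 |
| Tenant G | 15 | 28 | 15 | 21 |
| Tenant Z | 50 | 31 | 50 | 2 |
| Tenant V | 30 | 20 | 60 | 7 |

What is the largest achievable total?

Treat each block as its own option and order by rate: Tenant Z/T1 31 > Tenant Y/T1 30 > Tenant B/T1 29 > Tenant G/T1 28 > Tenant G/T2 21 > Tenant V/T1 20 > Tenant Y/T2 16 > Tenant B/T2 11 > Tenant V/T2 7 > Tenant Z/T2 2.
Tenant Z T1 at 31: fill all 50 ; 130 left.
Fill Tenant Y T1 block (15 at 30) ; 115 left.
Tenant B/T1 (29): +20 ; 95 left.
Fill Tenant G T1 block (15 at 28) ; 80 left.
Tenant G T2 at 21: fill all 15 ; 65 left.
Tenant V/T1 (20): +30 ; 35 left.
Tenant Y/T2: +35 of 40 at 16; pool empty.
Total = 31×50 + 30×15 + 29×20 + 28×15 + 21×15 + 20×30 + 16×35 = 4475.

4475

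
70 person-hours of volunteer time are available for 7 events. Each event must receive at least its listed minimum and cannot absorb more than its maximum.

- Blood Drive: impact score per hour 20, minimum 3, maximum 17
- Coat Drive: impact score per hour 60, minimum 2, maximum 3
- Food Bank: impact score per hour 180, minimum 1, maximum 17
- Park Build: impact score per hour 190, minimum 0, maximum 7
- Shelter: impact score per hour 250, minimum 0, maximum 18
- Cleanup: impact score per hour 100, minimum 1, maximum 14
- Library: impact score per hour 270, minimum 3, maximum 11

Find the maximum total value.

13240

Meeting every minimum uses 3+2+1+0+0+1+3 = 10 person-hours, leaving 60.
Highest impact score per hour first: Library 270 > Shelter 250 > Park Build 190 > Food Bank 180 > Cleanup 100 > Coat Drive 60 > Blood Drive 20.
Library takes 8 more to reach its cap of 11 — 52 left.
Give Shelter 18 more to hit its cap of 18 — 34 left.
Give Park Build 7 more to hit its cap of 7 — 27 left.
Food Bank takes 16 more to reach its cap of 17 — 11 left.
Cleanup: +11 (room for 13) → 12. Pool exhausted.
Total = 20×3 + 60×2 + 180×17 + 190×7 + 250×18 + 100×12 + 270×11 = 13240.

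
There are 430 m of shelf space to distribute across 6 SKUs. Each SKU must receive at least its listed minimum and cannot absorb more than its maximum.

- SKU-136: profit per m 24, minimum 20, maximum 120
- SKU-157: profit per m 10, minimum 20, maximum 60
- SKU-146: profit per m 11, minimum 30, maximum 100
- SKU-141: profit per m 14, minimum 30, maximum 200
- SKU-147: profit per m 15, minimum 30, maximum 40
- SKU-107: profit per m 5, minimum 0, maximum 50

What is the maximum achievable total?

Meeting every minimum uses 20+20+30+30+30+0 = 130 m, leaving 300.
Rank by profit per m: SKU-136 24 > SKU-147 15 > SKU-141 14 > SKU-146 11 > SKU-157 10 > SKU-107 5.
SKU-136 takes 100 more to reach its cap of 120 ; 200 left.
SKU-147 takes 10 more to reach its cap of 40 ; 190 left.
Give SKU-141 170 more to hit its cap of 200 ; 20 left.
SKU-146: +20 (room for 70) → 50. Pool exhausted.
Total = 24×120 + 10×20 + 11×50 + 14×200 + 15×40 = 7030.

7030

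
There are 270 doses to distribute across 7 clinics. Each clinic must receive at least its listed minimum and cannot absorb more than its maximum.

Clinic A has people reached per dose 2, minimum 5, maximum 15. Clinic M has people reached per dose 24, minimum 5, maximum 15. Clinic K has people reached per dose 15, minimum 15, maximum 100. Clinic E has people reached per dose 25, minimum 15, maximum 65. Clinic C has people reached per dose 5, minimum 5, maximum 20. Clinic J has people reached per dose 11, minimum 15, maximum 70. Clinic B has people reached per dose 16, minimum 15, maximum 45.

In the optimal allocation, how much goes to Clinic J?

35

Meeting every minimum uses 5+5+15+15+5+15+15 = 75 doses, leaving 195.
Highest people reached per dose first: Clinic E 25 > Clinic M 24 > Clinic B 16 > Clinic K 15 > Clinic J 11 > Clinic C 5 > Clinic A 2.
Clinic E: +50 to 65 (cap) → 145 left.
Give Clinic M 10 more to hit its cap of 15 → 135 left.
Clinic B: +30 to 45 (cap) → 105 left.
Give Clinic K 85 more to hit its cap of 100 → 20 left.
Only 20 left; Clinic J takes them to reach 35.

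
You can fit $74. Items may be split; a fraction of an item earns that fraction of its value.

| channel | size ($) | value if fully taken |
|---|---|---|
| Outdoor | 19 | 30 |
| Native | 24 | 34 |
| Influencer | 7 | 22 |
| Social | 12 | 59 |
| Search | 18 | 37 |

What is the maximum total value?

173.5

Rank by value-to-size ratio: Social 59/12≈4.92, Influencer 22/7≈3.14, Search 37/18≈2.06, Outdoor 30/19≈1.58, Native 34/24≈1.42.
Social: take in full, 12 $ for value 59 ; 62 left.
All 7 $ of Influencer fit (value 22) ; 55 remain.
Take all of Search (18 $, value 37) ; 37 $ left.
Outdoor: take in full, 19 $ for value 30 ; 18 left.
Fill the last 18 $ with part of Native: 18/24 of it earns 25.5.
Total value = 173.5.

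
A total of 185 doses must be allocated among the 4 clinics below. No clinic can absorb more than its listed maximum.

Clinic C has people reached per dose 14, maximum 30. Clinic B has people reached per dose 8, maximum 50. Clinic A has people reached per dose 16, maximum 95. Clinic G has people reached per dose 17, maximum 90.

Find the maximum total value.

Highest people reached per dose first: Clinic G 17 > Clinic A 16 > Clinic C 14 > Clinic B 8.
Give Clinic G 90 to hit its cap of 90 → 95 left.
Give Clinic A 95 to hit its cap of 95 → 0 left.
Total = 16×95 + 17×90 = 3050.

3050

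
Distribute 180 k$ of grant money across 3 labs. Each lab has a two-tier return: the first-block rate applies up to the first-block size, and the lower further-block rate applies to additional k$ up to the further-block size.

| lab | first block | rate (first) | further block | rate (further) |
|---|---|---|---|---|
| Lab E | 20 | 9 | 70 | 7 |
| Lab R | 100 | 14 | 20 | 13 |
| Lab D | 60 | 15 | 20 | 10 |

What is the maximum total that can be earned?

2560

Rank every tier by rate: Lab D/tier1 15 > Lab R/tier1 14 > Lab R/tier2 13 > Lab D/tier2 10 > Lab E/tier1 9 > Lab E/tier2 7.
Fill Lab D tier1 block (60 at 15) — 120 left.
Lab R tier1 at 14: fill all 100 — 20 left.
Fill Lab R tier2 block (20 at 13) — 0 left.
Total = 15×60 + 14×100 + 13×20 = 2560.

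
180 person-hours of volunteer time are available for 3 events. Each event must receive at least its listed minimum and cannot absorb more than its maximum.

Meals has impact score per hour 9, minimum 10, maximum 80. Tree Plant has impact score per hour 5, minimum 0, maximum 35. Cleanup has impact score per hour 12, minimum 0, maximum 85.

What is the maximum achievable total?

Meeting every minimum uses 10+0+0 = 10 person-hours, leaving 170.
Rank by impact score per hour: Cleanup 12 > Meals 9 > Tree Plant 5.
Cleanup takes 85 more to reach its cap of 85 — 85 left.
Meals: +70 to 80 (cap) — 15 left.
Tree Plant: +15 (room for 35) → 15. Pool exhausted.
Total = 9×80 + 5×15 + 12×85 = 1815.

1815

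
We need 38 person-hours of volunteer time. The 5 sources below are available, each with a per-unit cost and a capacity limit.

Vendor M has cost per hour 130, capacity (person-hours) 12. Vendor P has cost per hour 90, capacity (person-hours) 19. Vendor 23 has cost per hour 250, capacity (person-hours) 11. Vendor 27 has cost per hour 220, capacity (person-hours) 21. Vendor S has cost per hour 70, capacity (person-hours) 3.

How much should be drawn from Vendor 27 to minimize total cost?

4

Cheapest first:
Vendor S at 70: take all 3 person-hours → 35 still needed.
Take 19 from Vendor P at 90 → need 16 more.
Vendor M at 130: take all 12 person-hours → 4 still needed.
Vendor 27 (220): take the remaining 4 → done.
Vendor 23: unused.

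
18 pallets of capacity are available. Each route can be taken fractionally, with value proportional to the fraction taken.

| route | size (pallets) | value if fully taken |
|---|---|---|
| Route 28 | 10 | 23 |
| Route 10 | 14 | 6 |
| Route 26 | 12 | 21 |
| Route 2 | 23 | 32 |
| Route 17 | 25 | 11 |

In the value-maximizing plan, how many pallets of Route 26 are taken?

8

Best value per unit of size first: Route 28 23/10≈2.3, Route 26 21/12≈1.75, Route 2 32/23≈1.39, Route 17 11/25≈0.44, Route 10 6/14≈0.429.
All 10 pallets of Route 28 fit (value 23) ; 8 remain.
Only 8 pallets remain; take 8/12 of Route 26 for value 21×8/12 = 14.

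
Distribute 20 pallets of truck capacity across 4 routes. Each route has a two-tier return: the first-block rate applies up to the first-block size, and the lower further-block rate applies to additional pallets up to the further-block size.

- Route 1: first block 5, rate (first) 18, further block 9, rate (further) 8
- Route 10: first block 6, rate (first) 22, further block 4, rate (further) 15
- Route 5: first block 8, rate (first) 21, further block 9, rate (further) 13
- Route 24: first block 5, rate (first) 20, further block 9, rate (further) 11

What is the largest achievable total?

418

Rank every tier by rate: Route 10/tier1 22 > Route 5/tier1 21 > Route 24/tier1 20 > Route 1/tier1 18 > Route 10/tier2 15 > Route 5/tier2 13 > Route 24/tier2 11 > Route 1/tier2 8.
Route 10/tier1 (22): +6 ; 14 left.
Route 5/tier1 (21): +8 ; 6 left.
Fill Route 24 tier1 block (5 at 20) ; 1 left.
Route 1 tier1 at 18: only 1 left, fill 1.
Total = 22×6 + 21×8 + 20×5 + 18×1 = 418.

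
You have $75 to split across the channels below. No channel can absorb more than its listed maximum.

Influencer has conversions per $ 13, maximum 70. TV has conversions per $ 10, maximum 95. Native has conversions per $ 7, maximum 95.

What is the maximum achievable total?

Highest conversions per $ first: Influencer 13 > TV 10 > Native 7.
Give Influencer 70 to hit its cap of 70 → 5 left.
TV has room for 95 but only 5 remain, so it gets 5.
Total = 13×70 + 10×5 = 960.

960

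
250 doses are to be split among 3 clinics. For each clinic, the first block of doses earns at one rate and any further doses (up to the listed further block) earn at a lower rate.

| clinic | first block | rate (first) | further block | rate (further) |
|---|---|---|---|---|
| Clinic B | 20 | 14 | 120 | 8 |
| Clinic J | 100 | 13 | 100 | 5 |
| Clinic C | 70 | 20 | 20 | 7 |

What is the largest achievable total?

Order all 6 blocks by rate: Clinic C/tier1 20 > Clinic B/tier1 14 > Clinic J/tier1 13 > Clinic B/tier2 8 > Clinic C/tier2 7 > Clinic J/tier2 5.
Clinic C/tier1 (20): +70 → 180 left.
Fill Clinic B tier1 block (20 at 14) → 160 left.
Fill Clinic J tier1 block (100 at 13) → 60 left.
60 remain; put them into Clinic B tier2 at 8.
Total = 20×70 + 14×20 + 13×100 + 8×60 = 3460.

3460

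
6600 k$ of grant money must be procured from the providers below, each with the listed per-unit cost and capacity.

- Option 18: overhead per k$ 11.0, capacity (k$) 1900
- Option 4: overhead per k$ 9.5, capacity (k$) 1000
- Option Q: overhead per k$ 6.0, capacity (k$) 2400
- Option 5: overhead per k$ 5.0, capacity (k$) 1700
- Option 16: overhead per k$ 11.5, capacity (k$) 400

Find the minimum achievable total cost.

48900

Cheapest first:
Take 1700 from Option 5 at 5.0 ; need 4900 more.
Take 2400 from Option Q at 6.0 ; need 2500 more.
Option 4 (9.5): use full 1000 ; 1500 k$ to go.
Take 1500 from Option 18 at 11.0 to finish.
Option 16: unused.
Cost = 1700×5.0 + 2400×6.0 + 1000×9.5 + 1500×11.0 = 48900.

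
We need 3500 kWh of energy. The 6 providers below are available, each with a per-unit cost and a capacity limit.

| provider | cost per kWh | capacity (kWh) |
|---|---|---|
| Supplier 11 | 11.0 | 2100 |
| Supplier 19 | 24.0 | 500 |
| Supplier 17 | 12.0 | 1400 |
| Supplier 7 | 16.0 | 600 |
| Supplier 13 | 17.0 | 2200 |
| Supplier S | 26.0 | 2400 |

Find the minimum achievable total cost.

Fill from the cheapest provider first.
Take 2100 from Supplier 11 at 11.0 → need 1400 more.
Take 1400 from Supplier 17 at 12.0 → need 0 more.
Supplier 7, Supplier 13, Supplier 19, Supplier S: unused.
Cost = 2100×11.0 + 1400×12.0 = 39900.

39900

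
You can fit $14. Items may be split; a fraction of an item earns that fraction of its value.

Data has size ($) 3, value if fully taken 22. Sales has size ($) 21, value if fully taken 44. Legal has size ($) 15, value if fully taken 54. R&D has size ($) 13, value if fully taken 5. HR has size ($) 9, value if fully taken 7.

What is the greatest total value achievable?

61.6

Best value per unit of size first: Data 22/3≈7.33, Legal 54/15≈3.6, Sales 44/21≈2.1, HR 7/9≈0.778, R&D 5/13≈0.385.
Data: take in full, 3 $ for value 22 → 11 left.
Fill the last 11 $ with part of Legal: 11/15 of it earns 39.6.
Total value = 61.6.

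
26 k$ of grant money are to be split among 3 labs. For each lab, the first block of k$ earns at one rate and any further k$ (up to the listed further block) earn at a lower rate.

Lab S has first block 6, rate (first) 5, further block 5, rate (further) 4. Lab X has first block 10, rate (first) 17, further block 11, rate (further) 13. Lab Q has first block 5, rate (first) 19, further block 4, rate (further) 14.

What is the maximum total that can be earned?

412

Order all 6 blocks by rate: Lab Q/tier1 19 > Lab X/tier1 17 > Lab Q/tier2 14 > Lab X/tier2 13 > Lab S/tier1 5 > Lab S/tier2 4.
Lab Q/tier1 (19): +5 ; 21 left.
Fill Lab X tier1 block (10 at 17) ; 11 left.
Lab Q tier2 at 14: fill all 4 ; 7 left.
Lab X tier2 at 13: only 7 left, fill 7.
Total = 19×5 + 17×10 + 14×4 + 13×7 = 412.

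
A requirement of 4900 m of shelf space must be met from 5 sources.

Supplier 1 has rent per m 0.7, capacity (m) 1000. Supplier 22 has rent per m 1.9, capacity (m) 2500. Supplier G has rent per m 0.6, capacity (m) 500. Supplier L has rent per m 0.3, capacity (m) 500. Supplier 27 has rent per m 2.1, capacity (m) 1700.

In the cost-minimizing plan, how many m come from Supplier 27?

Fill from the cheapest source first.
Supplier L at 0.3: take all 500 m — 4400 still needed.
Supplier G (0.6): use full 500 — 3900 m to go.
Take 1000 from Supplier 1 at 0.7 — need 2900 more.
Supplier 22 (1.9): use full 2500 — 400 m to go.
Supplier 27 at 2.1: take 400 of its 1700 — requirement met.

400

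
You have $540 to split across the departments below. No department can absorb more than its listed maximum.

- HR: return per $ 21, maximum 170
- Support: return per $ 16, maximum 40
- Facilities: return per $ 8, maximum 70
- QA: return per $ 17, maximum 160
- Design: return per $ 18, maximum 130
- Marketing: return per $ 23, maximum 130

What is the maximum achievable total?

Highest return per $ first: Marketing 23 > HR 21 > Design 18 > QA 17 > Support 16 > Facilities 8.
Marketing: +130 to 130 (cap) — 410 left.
Give HR 170 to hit its cap of 170 — 240 left.
Give Design 130 to hit its cap of 130 — 110 left.
QA: +110 (room for 160) → 110. Pool exhausted.
Total = 21×170 + 17×110 + 18×130 + 23×130 = 10770.

10770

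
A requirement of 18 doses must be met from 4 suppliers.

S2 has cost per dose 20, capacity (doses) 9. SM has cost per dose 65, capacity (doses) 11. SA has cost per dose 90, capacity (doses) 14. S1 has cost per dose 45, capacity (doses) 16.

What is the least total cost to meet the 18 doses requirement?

585

Use suppliers in increasing cost order.
S2 (20): use full 9 ; 9 doses to go.
S1 at 45: take 9 of its 16 ; requirement met.
SM, SA: unused.
Cost = 9×20 + 9×45 = 585.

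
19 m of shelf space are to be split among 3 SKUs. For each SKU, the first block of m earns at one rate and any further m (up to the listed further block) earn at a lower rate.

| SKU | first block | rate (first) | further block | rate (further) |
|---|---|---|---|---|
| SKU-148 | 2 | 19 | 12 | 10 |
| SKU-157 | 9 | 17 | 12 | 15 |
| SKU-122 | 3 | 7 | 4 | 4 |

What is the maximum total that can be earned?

311

Treat each block as its own option and order by rate: SKU-148/first 19 > SKU-157/first 17 > SKU-157/second 15 > SKU-148/second 10 > SKU-122/first 7 > SKU-122/second 4.
Fill SKU-148 first block (2 at 19) ; 17 left.
Fill SKU-157 first block (9 at 17) ; 8 left.
SKU-157/second: +8 of 12 at 15; pool empty.
Total = 19×2 + 17×9 + 15×8 = 311.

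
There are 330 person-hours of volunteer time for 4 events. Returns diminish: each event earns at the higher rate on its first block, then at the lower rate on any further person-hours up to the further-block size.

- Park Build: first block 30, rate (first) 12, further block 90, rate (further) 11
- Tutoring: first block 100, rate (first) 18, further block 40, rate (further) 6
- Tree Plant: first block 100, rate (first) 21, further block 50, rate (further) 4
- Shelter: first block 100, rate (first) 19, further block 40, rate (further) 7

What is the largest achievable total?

Treat each block as its own option and order by rate: Tree Plant/first 21 > Shelter/first 19 > Tutoring/first 18 > Park Build/first 12 > Park Build/second 11 > Shelter/second 7 > Tutoring/second 6 > Tree Plant/second 4.
Tree Plant first at 21: fill all 100 ; 230 left.
Fill Shelter first block (100 at 19) ; 130 left.
Fill Tutoring first block (100 at 18) ; 30 left.
Park Build/first (12): +30 ; 0 left.
Total = 21×100 + 19×100 + 18×100 + 12×30 = 6160.

6160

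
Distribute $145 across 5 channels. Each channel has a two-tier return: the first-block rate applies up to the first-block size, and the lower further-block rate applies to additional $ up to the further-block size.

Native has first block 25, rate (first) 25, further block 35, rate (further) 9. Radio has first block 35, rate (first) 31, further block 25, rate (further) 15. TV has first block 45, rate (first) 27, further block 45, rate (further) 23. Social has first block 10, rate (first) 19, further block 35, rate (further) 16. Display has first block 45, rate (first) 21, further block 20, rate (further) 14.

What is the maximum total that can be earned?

Order all 10 blocks by rate: Radio/T1 31 > TV/T1 27 > Native/T1 25 > TV/T2 23 > Display/T1 21 > Social/T1 19 > Social/T2 16 > Radio/T2 15 > Display/T2 14 > Native/T2 9.
Radio T1 at 31: fill all 35 ; 110 left.
Fill TV T1 block (45 at 27) ; 65 left.
Native/T1 (25): +25 ; 40 left.
TV/T2: +40 of 45 at 23; pool empty.
Total = 31×35 + 27×45 + 25×25 + 23×40 = 3845.

3845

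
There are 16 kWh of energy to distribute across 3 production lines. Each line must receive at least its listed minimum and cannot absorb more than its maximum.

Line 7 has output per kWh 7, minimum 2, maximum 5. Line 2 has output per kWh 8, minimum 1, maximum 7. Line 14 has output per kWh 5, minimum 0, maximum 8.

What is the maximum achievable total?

111

Meeting every minimum uses 2+1+0 = 3 kWh, leaving 13.
Highest output per kWh first: Line 2 8 > Line 7 7 > Line 14 5.
Give Line 2 6 more to hit its cap of 7 ; 7 left.
Line 7: +3 to 5 (cap) ; 4 left.
Only 4 left; Line 14 takes them to reach 4.
Total = 7×5 + 8×7 + 5×4 = 111.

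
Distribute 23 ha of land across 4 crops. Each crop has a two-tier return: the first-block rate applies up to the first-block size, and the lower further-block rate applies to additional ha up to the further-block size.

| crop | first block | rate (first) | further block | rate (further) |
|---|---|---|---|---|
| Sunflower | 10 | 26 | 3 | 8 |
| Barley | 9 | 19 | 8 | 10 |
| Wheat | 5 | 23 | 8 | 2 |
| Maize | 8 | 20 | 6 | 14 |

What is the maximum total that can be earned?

535

Treat each block as its own option and order by rate: Sunflower/tier1 26 > Wheat/tier1 23 > Maize/tier1 20 > Barley/tier1 19 > Maize/tier2 14 > Barley/tier2 10 > Sunflower/tier2 8 > Wheat/tier2 2.
Fill Sunflower tier1 block (10 at 26) — 13 left.
Wheat tier1 at 23: fill all 5 — 8 left.
Maize/tier1 (20): +8 — 0 left.
Total = 26×10 + 23×5 + 20×8 = 535.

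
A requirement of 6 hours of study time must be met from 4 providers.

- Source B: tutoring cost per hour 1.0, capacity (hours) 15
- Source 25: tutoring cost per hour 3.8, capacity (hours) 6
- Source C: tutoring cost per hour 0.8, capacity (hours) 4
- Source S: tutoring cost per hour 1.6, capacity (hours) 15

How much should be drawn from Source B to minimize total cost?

2

Use providers in increasing cost order.
Source C (0.8): use full 4 → 2 hours to go.
Source B at 1.0: take 2 of its 15 → requirement met.
Source S, Source 25: unused.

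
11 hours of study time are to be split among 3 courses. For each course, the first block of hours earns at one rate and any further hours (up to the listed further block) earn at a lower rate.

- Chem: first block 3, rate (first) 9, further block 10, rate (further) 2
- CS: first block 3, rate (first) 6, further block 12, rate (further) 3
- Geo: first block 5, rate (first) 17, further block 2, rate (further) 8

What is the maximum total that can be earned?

134

Rank every tier by rate: Geo/T1 17 > Chem/T1 9 > Geo/T2 8 > CS/T1 6 > CS/T2 3 > Chem/T2 2.
Geo/T1 (17): +5 → 6 left.
Chem T1 at 9: fill all 3 → 3 left.
Geo T2 at 8: fill all 2 → 1 left.
1 remain; put them into CS T1 at 6.
Total = 17×5 + 9×3 + 8×2 + 6×1 = 134.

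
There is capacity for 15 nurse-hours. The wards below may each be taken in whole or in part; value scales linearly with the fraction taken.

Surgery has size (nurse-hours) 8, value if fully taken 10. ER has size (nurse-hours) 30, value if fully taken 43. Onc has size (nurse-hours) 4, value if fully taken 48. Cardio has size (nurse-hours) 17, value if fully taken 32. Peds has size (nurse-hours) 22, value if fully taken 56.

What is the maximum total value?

Rank by value-to-size ratio: Onc 48/4≈12, Peds 56/22≈2.55, Cardio 32/17≈1.88, ER 43/30≈1.43, Surgery 10/8≈1.25.
All 4 nurse-hours of Onc fit (value 48) — 11 remain.
Fill the last 11 nurse-hours with part of Peds: 11/22 of it earns 28.
Total value = 76.

76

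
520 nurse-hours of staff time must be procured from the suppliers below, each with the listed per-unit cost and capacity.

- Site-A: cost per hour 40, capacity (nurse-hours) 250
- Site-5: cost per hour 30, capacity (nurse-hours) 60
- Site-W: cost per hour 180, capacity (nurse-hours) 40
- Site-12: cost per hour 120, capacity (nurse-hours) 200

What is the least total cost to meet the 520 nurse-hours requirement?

Cheapest first:
Site-5 (30): use full 60 — 460 nurse-hours to go.
Site-A at 40: take all 250 nurse-hours — 210 still needed.
Site-12 (120): use full 200 — 10 nurse-hours to go.
Site-W at 180: take 10 of its 40 — requirement met.
Cost = 60×30 + 250×40 + 200×120 + 10×180 = 37600.

37600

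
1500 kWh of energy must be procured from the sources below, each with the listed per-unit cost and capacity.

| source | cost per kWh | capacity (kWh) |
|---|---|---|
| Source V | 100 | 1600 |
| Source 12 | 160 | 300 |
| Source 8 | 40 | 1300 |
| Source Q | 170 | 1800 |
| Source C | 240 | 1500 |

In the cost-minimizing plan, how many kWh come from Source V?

200

Cheapest first:
Source 8 (40): use full 1300 → 200 kWh to go.
Take 200 from Source V at 100 to finish.
Source 12, Source Q, Source C: unused.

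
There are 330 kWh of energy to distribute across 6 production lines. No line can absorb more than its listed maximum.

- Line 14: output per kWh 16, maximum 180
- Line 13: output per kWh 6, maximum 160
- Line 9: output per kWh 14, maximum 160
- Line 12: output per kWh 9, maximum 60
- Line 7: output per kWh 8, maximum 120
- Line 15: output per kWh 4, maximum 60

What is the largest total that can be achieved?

4980

Highest output per kWh first: Line 14 16 > Line 9 14 > Line 12 9 > Line 7 8 > Line 13 6 > Line 15 4.
Line 14 takes 180 to reach its cap of 180 — 150 left.
Line 9: +150 (room for 160) → 150. Pool exhausted.
Total = 16×180 + 14×150 = 4980.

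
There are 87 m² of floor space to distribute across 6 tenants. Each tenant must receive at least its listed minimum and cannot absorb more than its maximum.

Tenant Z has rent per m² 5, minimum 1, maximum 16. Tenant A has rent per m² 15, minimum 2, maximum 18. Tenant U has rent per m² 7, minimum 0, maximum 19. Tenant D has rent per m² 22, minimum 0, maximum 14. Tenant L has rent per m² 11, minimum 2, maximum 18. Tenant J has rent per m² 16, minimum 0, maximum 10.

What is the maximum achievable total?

1109

Meeting every minimum uses 1+2+0+0+2+0 = 5 m², leaving 82.
Order the tenants by rent per m²: Tenant D 22 > Tenant J 16 > Tenant A 15 > Tenant L 11 > Tenant U 7 > Tenant Z 5.
Give Tenant D 14 more to hit its cap of 14 — 68 left.
Tenant J: +10 to 10 (cap) — 58 left.
Tenant A takes 16 more to reach its cap of 18 — 42 left.
Give Tenant L 16 more to hit its cap of 18 — 26 left.
Tenant U: +19 to 19 (cap) — 7 left.
Tenant Z: +7 (room for 15) → 8. Pool exhausted.
Total = 5×8 + 15×18 + 7×19 + 22×14 + 11×18 + 16×10 = 1109.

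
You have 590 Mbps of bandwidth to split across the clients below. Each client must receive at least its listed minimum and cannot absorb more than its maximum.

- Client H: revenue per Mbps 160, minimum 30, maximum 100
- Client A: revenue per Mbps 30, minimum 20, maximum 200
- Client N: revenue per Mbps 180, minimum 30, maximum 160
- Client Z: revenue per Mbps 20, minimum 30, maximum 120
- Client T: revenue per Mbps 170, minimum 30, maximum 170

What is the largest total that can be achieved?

Meeting every minimum uses 30+20+30+30+30 = 140 Mbps, leaving 450.
Rank by revenue per Mbps: Client N 180 > Client T 170 > Client H 160 > Client A 30 > Client Z 20.
Give Client N 130 more to hit its cap of 160 → 320 left.
Client T: +140 to 170 (cap) → 180 left.
Give Client H 70 more to hit its cap of 100 → 110 left.
Client A has room for 180 more but only 110 remain, so it gets 130.
Total = 160×100 + 30×130 + 180×160 + 20×30 + 170×170 = 78200.

78200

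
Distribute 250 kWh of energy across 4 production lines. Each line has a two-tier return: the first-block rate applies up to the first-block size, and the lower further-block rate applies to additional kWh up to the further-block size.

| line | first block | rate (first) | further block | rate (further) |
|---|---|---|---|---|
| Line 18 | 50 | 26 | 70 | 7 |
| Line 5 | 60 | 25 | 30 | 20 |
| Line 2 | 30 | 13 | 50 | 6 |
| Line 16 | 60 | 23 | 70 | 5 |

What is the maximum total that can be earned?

Treat each block as its own option and order by rate: Line 18/T1 26 > Line 5/T1 25 > Line 16/T1 23 > Line 5/T2 20 > Line 2/T1 13 > Line 18/T2 7 > Line 2/T2 6 > Line 16/T2 5.
Fill Line 18 T1 block (50 at 26) → 200 left.
Line 5/T1 (25): +60 → 140 left.
Line 16/T1 (23): +60 → 80 left.
Line 5/T2 (20): +30 → 50 left.
Fill Line 2 T1 block (30 at 13) → 20 left.
20 remain; put them into Line 18 T2 at 7.
Total = 26×50 + 25×60 + 23×60 + 20×30 + 13×30 + 7×20 = 5310.

5310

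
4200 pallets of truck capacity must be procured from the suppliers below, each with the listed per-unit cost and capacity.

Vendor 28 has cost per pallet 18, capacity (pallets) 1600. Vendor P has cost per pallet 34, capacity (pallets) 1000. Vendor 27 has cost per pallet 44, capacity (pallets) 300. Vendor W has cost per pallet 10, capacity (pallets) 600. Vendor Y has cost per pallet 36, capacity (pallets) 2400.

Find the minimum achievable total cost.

104800

Fill from the cheapest supplier first.
Take 600 from Vendor W at 10 — need 3600 more.
Vendor 28 (18): use full 1600 — 2000 pallets to go.
Vendor P (34): use full 1000 — 1000 pallets to go.
Take 1000 from Vendor Y at 36 to finish.
Vendor 27: unused.
Cost = 600×10 + 1600×18 + 1000×34 + 1000×36 = 104800.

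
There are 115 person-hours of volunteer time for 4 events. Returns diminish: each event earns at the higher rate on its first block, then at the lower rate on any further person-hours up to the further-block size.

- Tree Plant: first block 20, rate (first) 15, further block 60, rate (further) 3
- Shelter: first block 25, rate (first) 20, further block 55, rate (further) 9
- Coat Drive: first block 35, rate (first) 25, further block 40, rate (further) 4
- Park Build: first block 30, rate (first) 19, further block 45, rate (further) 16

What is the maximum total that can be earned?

2345

Order all 8 blocks by rate: Coat Drive/T1 25 > Shelter/T1 20 > Park Build/T1 19 > Park Build/T2 16 > Tree Plant/T1 15 > Shelter/T2 9 > Coat Drive/T2 4 > Tree Plant/T2 3.
Coat Drive/T1 (25): +35 — 80 left.
Shelter T1 at 20: fill all 25 — 55 left.
Park Build T1 at 19: fill all 30 — 25 left.
25 remain; put them into Park Build T2 at 16.
Total = 25×35 + 20×25 + 19×30 + 16×25 = 2345.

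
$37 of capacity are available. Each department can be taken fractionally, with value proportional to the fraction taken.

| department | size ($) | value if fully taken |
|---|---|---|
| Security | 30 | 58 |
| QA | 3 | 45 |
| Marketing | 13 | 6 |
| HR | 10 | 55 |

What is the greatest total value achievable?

Sort by value density: QA 45/3≈15, HR 55/10≈5.5, Security 58/30≈1.93, Marketing 6/13≈0.462.
All 3 $ of QA fit (value 45) → 34 remain.
All 10 $ of HR fit (value 55) → 24 remain.
Fill the last 24 $ with part of Security: 24/30 of it earns 46.4.
Total value = 146.4.

146.4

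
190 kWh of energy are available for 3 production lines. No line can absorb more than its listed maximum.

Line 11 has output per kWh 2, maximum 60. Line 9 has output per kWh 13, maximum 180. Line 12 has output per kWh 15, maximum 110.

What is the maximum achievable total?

Order the production lines by output per kWh: Line 12 15 > Line 9 13 > Line 11 2.
Give Line 12 110 to hit its cap of 110 ; 80 left.
Only 80 left; Line 9 takes them to reach 80.
Total = 13×80 + 15×110 = 2690.

2690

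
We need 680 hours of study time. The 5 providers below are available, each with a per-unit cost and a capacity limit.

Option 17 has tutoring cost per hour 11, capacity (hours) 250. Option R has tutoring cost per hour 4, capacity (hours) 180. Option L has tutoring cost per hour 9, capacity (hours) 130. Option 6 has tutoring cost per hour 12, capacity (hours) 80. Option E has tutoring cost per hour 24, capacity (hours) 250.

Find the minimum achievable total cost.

Cheapest first:
Option R at 4: take all 180 hours ; 500 still needed.
Take 130 from Option L at 9 ; need 370 more.
Option 17 at 11: take all 250 hours ; 120 still needed.
Take 80 from Option 6 at 12 ; need 40 more.
Option E (24): take the remaining 40 ; done.
Cost = 180×4 + 130×9 + 250×11 + 80×12 + 40×24 = 6560.

6560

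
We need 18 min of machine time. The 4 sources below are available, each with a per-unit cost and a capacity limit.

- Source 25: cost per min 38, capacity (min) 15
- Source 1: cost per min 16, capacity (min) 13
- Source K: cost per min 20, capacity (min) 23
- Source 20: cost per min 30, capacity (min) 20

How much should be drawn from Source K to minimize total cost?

Cheapest first:
Source 1 (16): use full 13 → 5 min to go.
Source K (20): take the remaining 5 → done.
Source 20, Source 25: unused.

5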